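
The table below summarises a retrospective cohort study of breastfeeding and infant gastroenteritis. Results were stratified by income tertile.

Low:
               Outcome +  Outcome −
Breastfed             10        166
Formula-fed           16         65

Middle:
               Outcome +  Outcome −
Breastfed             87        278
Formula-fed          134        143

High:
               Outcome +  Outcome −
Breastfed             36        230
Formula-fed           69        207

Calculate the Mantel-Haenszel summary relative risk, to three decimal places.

RR_MH = Σ(aᵢ·n₀ᵢ/nᵢ) / Σ(cᵢ·n₁ᵢ/nᵢ), with n₁ᵢ = aᵢ+bᵢ (exposed), n₀ᵢ = cᵢ+dᵢ (unexposed), nᵢ = n₁ᵢ+n₀ᵢ.
Stratum 1 (Low): n₁ = 176, n₀ = 81, n = 257; a·n₀/n = 10·81/257 = 3.1518; c·n₁/n = 16·176/257 = 10.9572
Stratum 2 (Middle): n₁ = 365, n₀ = 277, n = 642; a·n₀/n = 87·277/642 = 37.5374; c·n₁/n = 134·365/642 = 76.1838
Stratum 3 (High): n₁ = 266, n₀ = 276, n = 542; a·n₀/n = 36·276/542 = 18.3321; c·n₁/n = 69·266/542 = 33.8635
RR_MH = (3.1518 + 37.5374 + 18.3321) / (10.9572 + 76.1838 + 33.8635) = 59.0212 / 121.0045 = 0.48776

0.488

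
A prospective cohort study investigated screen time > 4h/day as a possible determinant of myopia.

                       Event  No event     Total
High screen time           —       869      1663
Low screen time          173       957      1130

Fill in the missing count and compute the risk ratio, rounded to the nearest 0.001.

3.119

The missing cell is in the exposed row: 1663 − 869 = 794.
So a = 794, b = 869, c = 173, d = 957.
RR = [a/(a+b)] / [c/(c+d)] = (794/1663) / (173/1130) = 0.47745/0.15310 = 3.11861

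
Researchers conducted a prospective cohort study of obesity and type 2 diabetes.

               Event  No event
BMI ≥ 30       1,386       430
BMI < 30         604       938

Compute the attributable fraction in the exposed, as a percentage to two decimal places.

Cells: a = 1386, b = 430, c = 604, d = 938.
Risk in exposed = 1386/1816 = 0.76322; risk in unexposed = 604/1542 = 0.39170.
RR = 0.76322/0.39170 = 1.94847
AR% = (RR − 1)/RR × 100 = (1.94847 − 1)/1.94847 × 100 = 48.6778%

48.68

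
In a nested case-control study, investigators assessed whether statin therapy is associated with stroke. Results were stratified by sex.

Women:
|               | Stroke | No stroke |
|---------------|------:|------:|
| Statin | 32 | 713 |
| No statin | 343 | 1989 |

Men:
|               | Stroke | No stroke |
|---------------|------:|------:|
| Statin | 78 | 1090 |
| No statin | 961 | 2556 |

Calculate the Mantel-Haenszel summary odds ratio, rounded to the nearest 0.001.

0.209

OR_MH = Σ(aᵢdᵢ/nᵢ) / Σ(bᵢcᵢ/nᵢ), where nᵢ is the stratum total.
Stratum 1 (Women): n = 3077; a·d/n = 32·1989/3077 = 20.6851; b·c/n = 713·343/3077 = 79.4797
Stratum 2 (Men): n = 4685; a·d/n = 78·2556/4685 = 42.5545; b·c/n = 1090·961/4685 = 223.5838
OR_MH = (20.6851 + 42.5545) / (79.4797 + 223.5838) = 63.2396 / 303.0635 = 0.20867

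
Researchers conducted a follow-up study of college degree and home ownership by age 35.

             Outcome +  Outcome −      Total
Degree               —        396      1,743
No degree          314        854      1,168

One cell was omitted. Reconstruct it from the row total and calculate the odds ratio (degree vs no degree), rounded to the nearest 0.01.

The missing cell is in the exposed row: 1743 − 396 = 1347.
So a = 1347, b = 396, c = 314, d = 854.
OR = (a·d)/(b·c) = (1347 × 854) / (396 × 314) = 1150338 / 124344 = 9.25125

9.25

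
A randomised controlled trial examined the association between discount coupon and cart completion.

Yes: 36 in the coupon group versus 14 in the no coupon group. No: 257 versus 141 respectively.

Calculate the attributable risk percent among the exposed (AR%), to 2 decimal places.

From the description: a = 36, b = 257, c = 14, d = 141.
Risk in exposed = 36/293 = 0.12287; risk in unexposed = 14/155 = 0.09032.
RR = 0.12287/0.09032 = 1.36031
AR% = (RR − 1)/RR × 100 = (1.36031 − 1)/1.36031 × 100 = 26.4875%

26.49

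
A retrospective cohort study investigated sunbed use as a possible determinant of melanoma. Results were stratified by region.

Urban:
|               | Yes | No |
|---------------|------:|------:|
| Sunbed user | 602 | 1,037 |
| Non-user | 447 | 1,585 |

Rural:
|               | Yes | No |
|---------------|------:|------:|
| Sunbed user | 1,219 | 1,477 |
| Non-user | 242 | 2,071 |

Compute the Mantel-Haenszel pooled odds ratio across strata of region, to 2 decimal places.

OR_MH = Σ(aᵢdᵢ/nᵢ) / Σ(bᵢcᵢ/nᵢ), where nᵢ is the stratum total.
Stratum 1 (Urban): n = 3671; a·d/n = 602·1585/3671 = 259.9210; b·c/n = 1037·447/3671 = 126.2705
Stratum 2 (Rural): n = 5009; a·d/n = 1219·2071/5009 = 504.0026; b·c/n = 1477·242/5009 = 71.3584
OR_MH = (259.9210 + 504.0026) / (126.2705 + 71.3584) = 763.9236 / 197.6289 = 3.86545

3.87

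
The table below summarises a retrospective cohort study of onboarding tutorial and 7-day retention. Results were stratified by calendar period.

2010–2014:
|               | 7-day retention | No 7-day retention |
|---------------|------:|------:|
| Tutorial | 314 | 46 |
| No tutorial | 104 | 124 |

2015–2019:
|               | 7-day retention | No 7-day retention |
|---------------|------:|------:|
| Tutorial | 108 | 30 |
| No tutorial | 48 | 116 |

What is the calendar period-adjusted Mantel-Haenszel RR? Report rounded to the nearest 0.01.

2.11

RR_MH = Σ(aᵢ·n₀ᵢ/nᵢ) / Σ(cᵢ·n₁ᵢ/nᵢ), with n₁ᵢ = aᵢ+bᵢ (exposed), n₀ᵢ = cᵢ+dᵢ (unexposed), nᵢ = n₁ᵢ+n₀ᵢ.
Stratum 1 (2010–2014): n₁ = 360, n₀ = 228, n = 588; a·n₀/n = 314·228/588 = 121.7551; c·n₁/n = 104·360/588 = 63.6735
Stratum 2 (2015–2019): n₁ = 138, n₀ = 164, n = 302; a·n₀/n = 108·164/302 = 58.6490; c·n₁/n = 48·138/302 = 21.9338
RR_MH = (121.7551 + 58.6490) / (63.6735 + 21.9338) = 180.4041 / 85.6072 = 2.10735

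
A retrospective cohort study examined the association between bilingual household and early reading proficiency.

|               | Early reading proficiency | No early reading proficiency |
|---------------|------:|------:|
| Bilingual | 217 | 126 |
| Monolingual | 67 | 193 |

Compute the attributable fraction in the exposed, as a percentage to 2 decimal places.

59.27

Cells: a = 217, b = 126, c = 67, d = 193.
Risk in exposed = 217/343 = 0.63265; risk in unexposed = 67/260 = 0.25769.
RR = 0.63265/0.25769 = 2.45507
AR% = (RR − 1)/RR × 100 = (2.45507 − 1)/2.45507 × 100 = 59.2680%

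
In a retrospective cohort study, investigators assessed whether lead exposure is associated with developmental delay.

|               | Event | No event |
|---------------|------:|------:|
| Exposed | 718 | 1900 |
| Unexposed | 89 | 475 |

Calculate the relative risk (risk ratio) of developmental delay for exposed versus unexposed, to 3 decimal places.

1.738

Cells: a = 718, b = 1900, c = 89, d = 475.
Risk in exposed = 718/2618 = 0.27426; risk in unexposed = 89/564 = 0.15780.
RR = 0.27426 / 0.15780 = 1.73798
The risk among the exposed is 1.74 times that among the unexposed.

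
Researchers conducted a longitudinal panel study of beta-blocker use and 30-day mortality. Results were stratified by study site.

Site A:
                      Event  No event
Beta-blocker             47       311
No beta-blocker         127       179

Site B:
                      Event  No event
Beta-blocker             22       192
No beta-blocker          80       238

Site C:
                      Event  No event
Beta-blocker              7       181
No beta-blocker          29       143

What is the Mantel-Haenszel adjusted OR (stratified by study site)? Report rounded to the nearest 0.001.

0.246

OR_MH = Σ(aᵢdᵢ/nᵢ) / Σ(bᵢcᵢ/nᵢ), where nᵢ is the stratum total.
Stratum 1 (Site A): n = 664; a·d/n = 47·179/664 = 12.6702; b·c/n = 311·127/664 = 59.4834
Stratum 2 (Site B): n = 532; a·d/n = 22·238/532 = 9.8421; b·c/n = 192·80/532 = 28.8722
Stratum 3 (Site C): n = 360; a·d/n = 7·143/360 = 2.7806; b·c/n = 181·29/360 = 14.5806
OR_MH = (12.6702 + 9.8421 + 2.7806) / (59.4834 + 28.8722 + 14.5806) = 25.2928 / 102.9362 = 0.24571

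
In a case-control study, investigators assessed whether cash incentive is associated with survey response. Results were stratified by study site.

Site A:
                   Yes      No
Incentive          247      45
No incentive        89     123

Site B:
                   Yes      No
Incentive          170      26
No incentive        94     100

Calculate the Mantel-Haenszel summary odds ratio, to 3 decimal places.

7.308

OR_MH = Σ(aᵢdᵢ/nᵢ) / Σ(bᵢcᵢ/nᵢ), where nᵢ is the stratum total.
Stratum 1 (Site A): n = 504; a·d/n = 247·123/504 = 60.2798; b·c/n = 45·89/504 = 7.9464
Stratum 2 (Site B): n = 390; a·d/n = 170·100/390 = 43.5897; b·c/n = 26·94/390 = 6.2667
OR_MH = (60.2798 + 43.5897) / (7.9464 + 6.2667) = 103.8695 / 14.2131 = 7.30801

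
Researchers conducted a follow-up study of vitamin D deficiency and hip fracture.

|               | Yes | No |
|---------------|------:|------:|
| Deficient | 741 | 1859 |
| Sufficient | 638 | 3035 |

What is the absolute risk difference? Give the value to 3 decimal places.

Cells: a = 741, b = 1859, c = 638, d = 3035.
Risk in exposed = 741/2600 = 0.285000; risk in unexposed = 638/3673 = 0.173700.
Risk difference = 0.285000 − 0.173700 = 0.111300

0.111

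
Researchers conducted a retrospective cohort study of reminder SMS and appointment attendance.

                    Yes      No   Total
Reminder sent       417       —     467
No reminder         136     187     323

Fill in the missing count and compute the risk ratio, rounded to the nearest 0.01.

The missing cell is in the exposed row: 467 − 417 = 50.
So a = 417, b = 50, c = 136, d = 187.
RR = [a/(a+b)] / [c/(c+d)] = (417/467) / (136/323) = 0.89293/0.42105 = 2.12072

2.12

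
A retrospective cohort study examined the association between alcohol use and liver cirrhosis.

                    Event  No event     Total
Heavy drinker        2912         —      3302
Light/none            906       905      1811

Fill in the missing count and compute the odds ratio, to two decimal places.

7.46

The missing cell is in the exposed row: 3302 − 2912 = 390.
So a = 2912, b = 390, c = 906, d = 905.
OR = (a·d)/(b·c) = (2912 × 905) / (390 × 906) = 2635360 / 353340 = 7.45843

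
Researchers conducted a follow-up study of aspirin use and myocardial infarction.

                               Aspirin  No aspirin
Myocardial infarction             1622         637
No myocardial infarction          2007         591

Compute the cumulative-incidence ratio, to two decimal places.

Reading the table with exposure as columns: a = 1622 (Aspirin, case), b = 2007 (Aspirin, non-case), c = 637 (No aspirin, case), d = 591.
Risk in exposed = 1622/3629 = 0.44696; risk in unexposed = 637/1228 = 0.51873.
RR = 0.44696 / 0.51873 = 0.86163
The risk is 14% lower among the exposed than among the unexposed.

0.86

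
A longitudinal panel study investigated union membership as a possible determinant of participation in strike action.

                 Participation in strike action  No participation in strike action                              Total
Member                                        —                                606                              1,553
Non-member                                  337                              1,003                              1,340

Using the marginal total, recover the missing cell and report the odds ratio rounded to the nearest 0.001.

The missing cell is in the exposed row: 1553 − 606 = 947.
So a = 947, b = 606, c = 337, d = 1003.
OR = (a·d)/(b·c) = (947 × 1003) / (606 × 337) = 949841 / 204222 = 4.65102

4.651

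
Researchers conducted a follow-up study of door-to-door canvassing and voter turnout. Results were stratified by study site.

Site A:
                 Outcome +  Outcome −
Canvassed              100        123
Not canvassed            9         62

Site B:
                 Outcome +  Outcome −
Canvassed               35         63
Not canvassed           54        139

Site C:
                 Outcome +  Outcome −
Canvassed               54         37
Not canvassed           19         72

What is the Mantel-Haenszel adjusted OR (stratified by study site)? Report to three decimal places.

OR_MH = Σ(aᵢdᵢ/nᵢ) / Σ(bᵢcᵢ/nᵢ), where nᵢ is the stratum total.
Stratum 1 (Site A): n = 294; a·d/n = 100·62/294 = 21.0884; b·c/n = 123·9/294 = 3.7653
Stratum 2 (Site B): n = 291; a·d/n = 35·139/291 = 16.7182; b·c/n = 63·54/291 = 11.6907
Stratum 3 (Site C): n = 182; a·d/n = 54·72/182 = 21.3626; b·c/n = 37·19/182 = 3.8626
OR_MH = (21.0884 + 16.7182 + 21.3626) / (3.7653 + 11.6907 + 3.8626) = 59.1693 / 19.3187 = 3.06280

3.063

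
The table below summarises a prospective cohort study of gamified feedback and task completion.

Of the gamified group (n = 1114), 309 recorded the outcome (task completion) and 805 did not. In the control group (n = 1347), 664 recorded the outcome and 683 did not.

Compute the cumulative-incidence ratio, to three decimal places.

From the description: a = 309, b = 805, c = 664, d = 683.
Risk in exposed = 309/1114 = 0.27738; risk in unexposed = 664/1347 = 0.49295.
RR = 0.27738 / 0.49295 = 0.56269
The risk is 44% lower among the exposed than among the unexposed.

0.563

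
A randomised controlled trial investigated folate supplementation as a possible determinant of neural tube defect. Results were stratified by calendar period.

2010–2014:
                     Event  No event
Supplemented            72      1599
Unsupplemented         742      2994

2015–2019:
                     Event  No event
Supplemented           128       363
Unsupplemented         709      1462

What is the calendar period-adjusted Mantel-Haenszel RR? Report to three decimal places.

0.428

RR_MH = Σ(aᵢ·n₀ᵢ/nᵢ) / Σ(cᵢ·n₁ᵢ/nᵢ), with n₁ᵢ = aᵢ+bᵢ (exposed), n₀ᵢ = cᵢ+dᵢ (unexposed), nᵢ = n₁ᵢ+n₀ᵢ.
Stratum 1 (2010–2014): n₁ = 1671, n₀ = 3736, n = 5407; a·n₀/n = 72·3736/5407 = 49.7488; c·n₁/n = 742·1671/5407 = 229.3105
Stratum 2 (2015–2019): n₁ = 491, n₀ = 2171, n = 2662; a·n₀/n = 128·2171/2662 = 104.3907; c·n₁/n = 709·491/2662 = 130.7735
RR_MH = (49.7488 + 104.3907) / (229.3105 + 130.7735) = 154.1395 / 360.0840 = 0.42807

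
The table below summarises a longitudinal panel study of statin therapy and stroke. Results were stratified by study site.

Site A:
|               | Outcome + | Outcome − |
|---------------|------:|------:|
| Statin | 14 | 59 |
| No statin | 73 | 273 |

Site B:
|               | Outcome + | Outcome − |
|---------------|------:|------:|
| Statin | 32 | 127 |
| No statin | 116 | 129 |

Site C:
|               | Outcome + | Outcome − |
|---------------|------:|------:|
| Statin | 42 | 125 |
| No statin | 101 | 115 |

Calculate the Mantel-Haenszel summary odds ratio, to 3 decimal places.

0.401

OR_MH = Σ(aᵢdᵢ/nᵢ) / Σ(bᵢcᵢ/nᵢ), where nᵢ is the stratum total.
Stratum 1 (Site A): n = 419; a·d/n = 14·273/419 = 9.1217; b·c/n = 59·73/419 = 10.2792
Stratum 2 (Site B): n = 404; a·d/n = 32·129/404 = 10.2178; b·c/n = 127·116/404 = 36.4653
Stratum 3 (Site C): n = 383; a·d/n = 42·115/383 = 12.6110; b·c/n = 125·101/383 = 32.9634
OR_MH = (9.1217 + 10.2178 + 12.6110) / (10.2792 + 36.4653 + 32.9634) = 31.9505 / 79.7080 = 0.40084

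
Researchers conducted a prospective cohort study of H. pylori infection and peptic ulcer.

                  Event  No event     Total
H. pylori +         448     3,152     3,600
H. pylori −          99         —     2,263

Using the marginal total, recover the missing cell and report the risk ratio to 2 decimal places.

2.84

The missing cell is in the unexposed row: 2263 − 99 = 2164.
So a = 448, b = 3152, c = 99, d = 2164.
RR = [a/(a+b)] / [c/(c+d)] = (448/3600) / (99/2263) = 0.12444/0.04375 = 2.84462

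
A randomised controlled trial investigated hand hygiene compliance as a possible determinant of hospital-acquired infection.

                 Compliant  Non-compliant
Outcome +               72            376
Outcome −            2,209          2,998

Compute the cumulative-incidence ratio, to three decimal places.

0.283

Reading the table with exposure as columns: a = 72 (Compliant, case), b = 2209 (Compliant, non-case), c = 376 (Non-compliant, case), d = 2998.
Risk in exposed = 72/2281 = 0.03157; risk in unexposed = 376/3374 = 0.11144.
RR = 0.03157 / 0.11144 = 0.28325
The risk is 72% lower among the exposed than among the unexposed.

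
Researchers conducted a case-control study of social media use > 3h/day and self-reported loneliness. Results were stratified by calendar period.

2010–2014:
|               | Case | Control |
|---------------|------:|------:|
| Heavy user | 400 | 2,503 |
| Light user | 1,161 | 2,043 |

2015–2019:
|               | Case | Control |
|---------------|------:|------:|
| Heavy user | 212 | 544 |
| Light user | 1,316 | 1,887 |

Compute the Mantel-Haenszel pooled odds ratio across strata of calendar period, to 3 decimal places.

0.358

OR_MH = Σ(aᵢdᵢ/nᵢ) / Σ(bᵢcᵢ/nᵢ), where nᵢ is the stratum total.
Stratum 1 (2010–2014): n = 6107; a·d/n = 400·2043/6107 = 133.8137; b·c/n = 2503·1161/6107 = 475.8446
Stratum 2 (2015–2019): n = 3959; a·d/n = 212·1887/3959 = 101.0467; b·c/n = 544·1316/3959 = 180.8295
OR_MH = (133.8137 + 101.0467) / (475.8446 + 180.8295) = 234.8604 / 656.6741 = 0.35765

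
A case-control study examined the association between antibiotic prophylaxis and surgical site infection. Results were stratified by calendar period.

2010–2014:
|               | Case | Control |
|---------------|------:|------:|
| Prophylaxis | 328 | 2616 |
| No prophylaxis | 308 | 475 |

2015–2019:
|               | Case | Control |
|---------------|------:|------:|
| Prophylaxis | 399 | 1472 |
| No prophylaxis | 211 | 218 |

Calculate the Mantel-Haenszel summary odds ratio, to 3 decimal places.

0.227

OR_MH = Σ(aᵢdᵢ/nᵢ) / Σ(bᵢcᵢ/nᵢ), where nᵢ is the stratum total.
Stratum 1 (2010–2014): n = 3727; a·d/n = 328·475/3727 = 41.8031; b·c/n = 2616·308/3727 = 216.1867
Stratum 2 (2015–2019): n = 2300; a·d/n = 399·218/2300 = 37.8183; b·c/n = 1472·211/2300 = 135.0400
OR_MH = (41.8031 + 37.8183) / (216.1867 + 135.0400) = 79.6213 / 351.2267 = 0.22669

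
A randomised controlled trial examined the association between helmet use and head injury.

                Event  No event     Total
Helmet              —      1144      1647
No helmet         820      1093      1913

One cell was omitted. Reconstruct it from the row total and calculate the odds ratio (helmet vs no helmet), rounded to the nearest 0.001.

0.586

The missing cell is in the exposed row: 1647 − 1144 = 503.
So a = 503, b = 1144, c = 820, d = 1093.
OR = (a·d)/(b·c) = (503 × 1093) / (1144 × 820) = 549779 / 938080 = 0.58607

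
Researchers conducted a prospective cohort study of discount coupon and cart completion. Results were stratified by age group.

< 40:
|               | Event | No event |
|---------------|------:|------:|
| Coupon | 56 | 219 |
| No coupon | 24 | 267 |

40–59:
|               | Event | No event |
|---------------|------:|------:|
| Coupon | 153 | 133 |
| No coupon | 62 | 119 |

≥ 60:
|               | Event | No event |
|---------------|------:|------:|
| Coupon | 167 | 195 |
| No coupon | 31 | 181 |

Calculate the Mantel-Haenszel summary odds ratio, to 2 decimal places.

3.15

OR_MH = Σ(aᵢdᵢ/nᵢ) / Σ(bᵢcᵢ/nᵢ), where nᵢ is the stratum total.
Stratum 1 (< 40): n = 566; a·d/n = 56·267/566 = 26.4170; b·c/n = 219·24/566 = 9.2862
Stratum 2 (40–59): n = 467; a·d/n = 153·119/467 = 38.9872; b·c/n = 133·62/467 = 17.6574
Stratum 3 (≥ 60): n = 574; a·d/n = 167·181/574 = 52.6603; b·c/n = 195·31/574 = 10.5314
OR_MH = (26.4170 + 38.9872 + 52.6603) / (9.2862 + 17.6574 + 10.5314) = 118.0644 / 37.4750 = 3.15049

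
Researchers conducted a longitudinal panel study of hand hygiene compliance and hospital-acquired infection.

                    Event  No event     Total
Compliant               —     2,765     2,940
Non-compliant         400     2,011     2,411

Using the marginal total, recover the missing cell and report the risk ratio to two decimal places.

The missing cell is in the exposed row: 2940 − 2765 = 175.
So a = 175, b = 2765, c = 400, d = 2011.
RR = [a/(a+b)] / [c/(c+d)] = (175/2940) / (400/2411) = 0.05952/0.16591 = 0.35878

0.36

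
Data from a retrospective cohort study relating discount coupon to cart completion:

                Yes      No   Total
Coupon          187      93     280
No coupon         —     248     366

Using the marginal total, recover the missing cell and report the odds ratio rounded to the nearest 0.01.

The missing cell is in the unexposed row: 366 − 248 = 118.
So a = 187, b = 93, c = 118, d = 248.
OR = (a·d)/(b·c) = (187 × 248) / (93 × 118) = 46376 / 10974 = 4.22599

4.23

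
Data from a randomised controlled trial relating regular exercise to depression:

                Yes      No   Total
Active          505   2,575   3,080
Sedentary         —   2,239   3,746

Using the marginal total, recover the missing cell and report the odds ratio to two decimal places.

0.29

The missing cell is in the unexposed row: 3746 − 2239 = 1507.
So a = 505, b = 2575, c = 1507, d = 2239.
OR = (a·d)/(b·c) = (505 × 2239) / (2575 × 1507) = 1130695 / 3880525 = 0.29138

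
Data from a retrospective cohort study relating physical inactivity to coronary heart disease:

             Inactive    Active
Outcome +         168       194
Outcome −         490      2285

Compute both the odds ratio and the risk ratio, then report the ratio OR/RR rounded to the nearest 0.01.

1.24

Reading the table with exposure as columns: a = 168 (Inactive, case), b = 490 (Inactive, non-case), c = 194 (Active, case), d = 2285.
OR = (168·2285)/(490·194) = 383880/95060 = 4.03829
Risk in exposed = 168/658 = 0.25532; risk in unexposed = 194/2479 = 0.07826; RR = 3.26256
OR/RR = 4.03829 / 3.26256 = 1.23777
The outcome is not rare, so the OR lies further from 1 than the RR.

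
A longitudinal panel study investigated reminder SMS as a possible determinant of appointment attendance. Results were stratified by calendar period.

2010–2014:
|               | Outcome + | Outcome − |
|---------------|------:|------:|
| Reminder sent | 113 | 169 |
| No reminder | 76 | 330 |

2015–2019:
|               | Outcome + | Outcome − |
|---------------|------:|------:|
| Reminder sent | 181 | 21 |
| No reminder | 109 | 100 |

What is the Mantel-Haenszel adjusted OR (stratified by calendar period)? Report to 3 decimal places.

OR_MH = Σ(aᵢdᵢ/nᵢ) / Σ(bᵢcᵢ/nᵢ), where nᵢ is the stratum total.
Stratum 1 (2010–2014): n = 688; a·d/n = 113·330/688 = 54.2006; b·c/n = 169·76/688 = 18.6686
Stratum 2 (2015–2019): n = 411; a·d/n = 181·100/411 = 44.0389; b·c/n = 21·109/411 = 5.5693
OR_MH = (54.2006 + 44.0389) / (18.6686 + 5.5693) = 98.2395 / 24.2379 = 4.05313

4.053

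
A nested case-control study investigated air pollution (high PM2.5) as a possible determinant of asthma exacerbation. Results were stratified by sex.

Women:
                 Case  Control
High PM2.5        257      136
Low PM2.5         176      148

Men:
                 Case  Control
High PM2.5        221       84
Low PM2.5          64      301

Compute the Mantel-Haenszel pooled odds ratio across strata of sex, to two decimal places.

OR_MH = Σ(aᵢdᵢ/nᵢ) / Σ(bᵢcᵢ/nᵢ), where nᵢ is the stratum total.
Stratum 1 (Women): n = 717; a·d/n = 257·148/717 = 53.0488; b·c/n = 136·176/717 = 33.3835
Stratum 2 (Men): n = 670; a·d/n = 221·301/670 = 99.2851; b·c/n = 84·64/670 = 8.0239
OR_MH = (53.0488 + 99.2851) / (33.3835 + 8.0239) = 152.3339 / 41.4074 = 3.67890

3.68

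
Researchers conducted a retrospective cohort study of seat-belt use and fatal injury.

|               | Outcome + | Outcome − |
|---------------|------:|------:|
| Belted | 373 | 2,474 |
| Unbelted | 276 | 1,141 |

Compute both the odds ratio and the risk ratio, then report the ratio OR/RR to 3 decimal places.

Cells: a = 373, b = 2474, c = 276, d = 1141.
OR = (373·1141)/(2474·276) = 425593/682824 = 0.62328
Risk in exposed = 373/2847 = 0.13102; risk in unexposed = 276/1417 = 0.19478; RR = 0.67264
OR/RR = 0.62328 / 0.67264 = 0.92662
The outcome is not rare, so the OR lies further from 1 than the RR.

0.927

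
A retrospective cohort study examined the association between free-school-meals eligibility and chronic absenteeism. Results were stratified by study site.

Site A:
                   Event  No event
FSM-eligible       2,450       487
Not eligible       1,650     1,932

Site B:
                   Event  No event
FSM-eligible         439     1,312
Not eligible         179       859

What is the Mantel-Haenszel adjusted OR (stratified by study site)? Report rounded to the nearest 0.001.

OR_MH = Σ(aᵢdᵢ/nᵢ) / Σ(bᵢcᵢ/nᵢ), where nᵢ is the stratum total.
Stratum 1 (Site A): n = 6519; a·d/n = 2450·1932/6519 = 726.0930; b·c/n = 487·1650/6519 = 123.2628
Stratum 2 (Site B): n = 2789; a·d/n = 439·859/2789 = 135.2101; b·c/n = 1312·179/2789 = 84.2051
OR_MH = (726.0930 + 135.2101) / (123.2628 + 84.2051) = 861.3031 / 207.4679 = 4.15150

4.152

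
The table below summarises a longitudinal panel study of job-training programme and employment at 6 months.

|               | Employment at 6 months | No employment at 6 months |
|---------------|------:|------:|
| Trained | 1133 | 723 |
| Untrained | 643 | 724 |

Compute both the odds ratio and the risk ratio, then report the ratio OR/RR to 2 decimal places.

Cells: a = 1133, b = 723, c = 643, d = 724.
OR = (1133·724)/(723·643) = 820292/464889 = 1.76449
Risk in exposed = 1133/1856 = 0.61045; risk in unexposed = 643/1367 = 0.47037; RR = 1.29781
OR/RR = 1.76449 / 1.29781 = 1.35960
The outcome is not rare, so the OR lies further from 1 than the RR.

1.36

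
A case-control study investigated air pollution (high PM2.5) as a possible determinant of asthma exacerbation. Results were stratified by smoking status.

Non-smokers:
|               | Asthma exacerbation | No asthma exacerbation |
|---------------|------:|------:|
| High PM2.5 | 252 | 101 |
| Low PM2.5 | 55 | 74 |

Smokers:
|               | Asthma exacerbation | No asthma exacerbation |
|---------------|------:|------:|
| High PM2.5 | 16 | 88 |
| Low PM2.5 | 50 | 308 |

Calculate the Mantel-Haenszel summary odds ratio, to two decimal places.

2.34

OR_MH = Σ(aᵢdᵢ/nᵢ) / Σ(bᵢcᵢ/nᵢ), where nᵢ is the stratum total.
Stratum 1 (Non-smokers): n = 482; a·d/n = 252·74/482 = 38.6888; b·c/n = 101·55/482 = 11.5249
Stratum 2 (Smokers): n = 462; a·d/n = 16·308/462 = 10.6667; b·c/n = 88·50/462 = 9.5238
OR_MH = (38.6888 + 10.6667) / (11.5249 + 9.5238) = 49.3555 / 21.0487 = 2.34482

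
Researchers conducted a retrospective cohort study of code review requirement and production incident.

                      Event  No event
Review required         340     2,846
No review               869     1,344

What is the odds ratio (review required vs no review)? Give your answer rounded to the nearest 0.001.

0.185

Cells: a = 340, b = 2846, c = 869, d = 1344.
OR = (a·d)/(b·c) = (340 × 1344) / (2846 × 869) = 456960 / 2473174 = 0.18477
Exposure is associated with lower odds of production incident (OR = 0.18 < 1).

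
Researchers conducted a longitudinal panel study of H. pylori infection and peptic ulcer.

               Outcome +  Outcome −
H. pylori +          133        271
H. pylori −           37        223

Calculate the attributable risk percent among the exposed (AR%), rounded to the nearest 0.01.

Cells: a = 133, b = 271, c = 37, d = 223.
Risk in exposed = 133/404 = 0.32921; risk in unexposed = 37/260 = 0.14231.
RR = 0.32921/0.14231 = 2.31335
AR% = (RR − 1)/RR × 100 = (2.31335 − 1)/2.31335 × 100 = 56.7727%

56.77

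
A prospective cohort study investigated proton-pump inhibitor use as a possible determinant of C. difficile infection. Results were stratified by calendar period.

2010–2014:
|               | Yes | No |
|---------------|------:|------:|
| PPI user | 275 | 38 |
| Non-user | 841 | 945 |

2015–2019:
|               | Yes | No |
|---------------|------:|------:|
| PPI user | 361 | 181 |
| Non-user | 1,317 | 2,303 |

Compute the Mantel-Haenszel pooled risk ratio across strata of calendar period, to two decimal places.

1.85

RR_MH = Σ(aᵢ·n₀ᵢ/nᵢ) / Σ(cᵢ·n₁ᵢ/nᵢ), with n₁ᵢ = aᵢ+bᵢ (exposed), n₀ᵢ = cᵢ+dᵢ (unexposed), nᵢ = n₁ᵢ+n₀ᵢ.
Stratum 1 (2010–2014): n₁ = 313, n₀ = 1786, n = 2099; a·n₀/n = 275·1786/2099 = 233.9924; c·n₁/n = 841·313/2099 = 125.4088
Stratum 2 (2015–2019): n₁ = 542, n₀ = 3620, n = 4162; a·n₀/n = 361·3620/4162 = 313.9885; c·n₁/n = 1317·542/4162 = 171.5074
RR_MH = (233.9924 + 313.9885) / (125.4088 + 171.5074) = 547.9808 / 296.9162 = 1.84557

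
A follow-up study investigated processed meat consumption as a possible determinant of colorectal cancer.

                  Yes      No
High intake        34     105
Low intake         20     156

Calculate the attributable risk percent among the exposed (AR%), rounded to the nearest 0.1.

Cells: a = 34, b = 105, c = 20, d = 156.
Risk in exposed = 34/139 = 0.24460; risk in unexposed = 20/176 = 0.11364.
RR = 0.24460/0.11364 = 2.15252
AR% = (RR − 1)/RR × 100 = (2.15252 − 1)/2.15252 × 100 = 53.5428%

53.5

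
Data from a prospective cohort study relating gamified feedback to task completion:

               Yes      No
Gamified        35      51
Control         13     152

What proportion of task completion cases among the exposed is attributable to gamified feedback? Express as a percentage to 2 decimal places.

Cells: a = 35, b = 51, c = 13, d = 152.
Risk in exposed = 35/86 = 0.40698; risk in unexposed = 13/165 = 0.07879.
RR = 0.40698/0.07879 = 5.16547
AR% = (RR − 1)/RR × 100 = (5.16547 − 1)/5.16547 × 100 = 80.6407%

80.64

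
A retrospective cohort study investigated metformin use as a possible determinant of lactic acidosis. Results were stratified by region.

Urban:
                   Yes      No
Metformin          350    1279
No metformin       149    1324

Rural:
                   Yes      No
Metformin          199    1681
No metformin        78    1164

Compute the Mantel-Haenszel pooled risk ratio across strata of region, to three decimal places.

RR_MH = Σ(aᵢ·n₀ᵢ/nᵢ) / Σ(cᵢ·n₁ᵢ/nᵢ), with n₁ᵢ = aᵢ+bᵢ (exposed), n₀ᵢ = cᵢ+dᵢ (unexposed), nᵢ = n₁ᵢ+n₀ᵢ.
Stratum 1 (Urban): n₁ = 1629, n₀ = 1473, n = 3102; a·n₀/n = 350·1473/3102 = 166.1992; c·n₁/n = 149·1629/3102 = 78.2466
Stratum 2 (Rural): n₁ = 1880, n₀ = 1242, n = 3122; a·n₀/n = 199·1242/3122 = 79.1666; c·n₁/n = 78·1880/3122 = 46.9699
RR_MH = (166.1992 + 79.1666) / (78.2466 + 46.9699) = 245.3658 / 125.2165 = 1.95953

1.960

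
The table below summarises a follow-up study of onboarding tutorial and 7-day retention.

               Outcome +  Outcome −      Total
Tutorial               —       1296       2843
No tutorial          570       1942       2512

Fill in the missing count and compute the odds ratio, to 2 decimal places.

The missing cell is in the exposed row: 2843 − 1296 = 1547.
So a = 1547, b = 1296, c = 570, d = 1942.
OR = (a·d)/(b·c) = (1547 × 1942) / (1296 × 570) = 3004274 / 738720 = 4.06686

4.07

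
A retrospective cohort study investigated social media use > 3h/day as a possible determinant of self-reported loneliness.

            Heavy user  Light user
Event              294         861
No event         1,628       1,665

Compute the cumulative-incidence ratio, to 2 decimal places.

Reading the table with exposure as columns: a = 294 (Heavy user, case), b = 1628 (Heavy user, non-case), c = 861 (Light user, case), d = 1665.
Risk in exposed = 294/1922 = 0.15297; risk in unexposed = 861/2526 = 0.34086.
RR = 0.15297 / 0.34086 = 0.44877
The risk is 55% lower among the exposed than among the unexposed.

0.45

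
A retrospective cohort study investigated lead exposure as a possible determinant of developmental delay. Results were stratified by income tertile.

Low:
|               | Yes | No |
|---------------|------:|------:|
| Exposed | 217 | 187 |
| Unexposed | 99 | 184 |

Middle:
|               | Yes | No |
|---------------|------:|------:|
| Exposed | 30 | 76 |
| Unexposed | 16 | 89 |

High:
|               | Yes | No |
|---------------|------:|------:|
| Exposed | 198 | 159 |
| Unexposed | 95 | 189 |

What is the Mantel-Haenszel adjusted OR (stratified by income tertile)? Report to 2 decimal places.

2.30

OR_MH = Σ(aᵢdᵢ/nᵢ) / Σ(bᵢcᵢ/nᵢ), where nᵢ is the stratum total.
Stratum 1 (Low): n = 687; a·d/n = 217·184/687 = 58.1194; b·c/n = 187·99/687 = 26.9476
Stratum 2 (Middle): n = 211; a·d/n = 30·89/211 = 12.6540; b·c/n = 76·16/211 = 5.7630
Stratum 3 (High): n = 641; a·d/n = 198·189/641 = 58.3807; b·c/n = 159·95/641 = 23.5647
OR_MH = (58.1194 + 12.6540 + 58.3807) / (26.9476 + 5.7630 + 23.5647) = 129.1540 / 56.2754 = 2.29504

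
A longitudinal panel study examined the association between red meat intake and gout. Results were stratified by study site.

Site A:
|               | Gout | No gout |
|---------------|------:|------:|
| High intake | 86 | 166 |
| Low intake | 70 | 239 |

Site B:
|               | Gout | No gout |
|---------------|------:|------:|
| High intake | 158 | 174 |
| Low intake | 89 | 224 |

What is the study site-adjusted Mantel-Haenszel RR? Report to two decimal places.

RR_MH = Σ(aᵢ·n₀ᵢ/nᵢ) / Σ(cᵢ·n₁ᵢ/nᵢ), with n₁ᵢ = aᵢ+bᵢ (exposed), n₀ᵢ = cᵢ+dᵢ (unexposed), nᵢ = n₁ᵢ+n₀ᵢ.
Stratum 1 (Site A): n₁ = 252, n₀ = 309, n = 561; a·n₀/n = 86·309/561 = 47.3690; c·n₁/n = 70·252/561 = 31.4439
Stratum 2 (Site B): n₁ = 332, n₀ = 313, n = 645; a·n₀/n = 158·313/645 = 76.6729; c·n₁/n = 89·332/645 = 45.8109
RR_MH = (47.3690 + 76.6729) / (31.4439 + 45.8109) = 124.0419 / 77.2547 = 1.60562

1.61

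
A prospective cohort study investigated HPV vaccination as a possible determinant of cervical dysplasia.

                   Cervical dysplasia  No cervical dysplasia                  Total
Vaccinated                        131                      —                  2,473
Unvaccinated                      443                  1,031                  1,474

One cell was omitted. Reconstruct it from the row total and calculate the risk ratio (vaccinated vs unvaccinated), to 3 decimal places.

0.176

The missing cell is in the exposed row: 2473 − 131 = 2342.
So a = 131, b = 2342, c = 443, d = 1031.
RR = [a/(a+b)] / [c/(c+d)] = (131/2473) / (443/1474) = 0.05297/0.30054 = 0.17625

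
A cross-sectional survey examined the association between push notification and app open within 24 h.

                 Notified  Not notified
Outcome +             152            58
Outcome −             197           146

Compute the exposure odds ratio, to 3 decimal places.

Reading the table with exposure as columns: a = 152 (Notified, case), b = 197 (Notified, non-case), c = 58 (Not notified, case), d = 146.
OR = (a·d)/(b·c) = (152 × 146) / (197 × 58) = 22192 / 11426 = 1.94224
The odds of app open within 24 h are about 1.94 times as high in the notified group.

1.942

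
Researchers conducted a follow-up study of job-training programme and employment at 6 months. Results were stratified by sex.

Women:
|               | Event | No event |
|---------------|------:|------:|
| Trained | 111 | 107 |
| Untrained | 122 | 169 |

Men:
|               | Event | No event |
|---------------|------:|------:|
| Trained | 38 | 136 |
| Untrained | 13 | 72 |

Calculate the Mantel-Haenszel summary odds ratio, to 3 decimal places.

1.460

OR_MH = Σ(aᵢdᵢ/nᵢ) / Σ(bᵢcᵢ/nᵢ), where nᵢ is the stratum total.
Stratum 1 (Women): n = 509; a·d/n = 111·169/509 = 36.8546; b·c/n = 107·122/509 = 25.6464
Stratum 2 (Men): n = 259; a·d/n = 38·72/259 = 10.5637; b·c/n = 136·13/259 = 6.8263
OR_MH = (36.8546 + 10.5637) / (25.6464 + 6.8263) = 47.4183 / 32.4726 = 1.46026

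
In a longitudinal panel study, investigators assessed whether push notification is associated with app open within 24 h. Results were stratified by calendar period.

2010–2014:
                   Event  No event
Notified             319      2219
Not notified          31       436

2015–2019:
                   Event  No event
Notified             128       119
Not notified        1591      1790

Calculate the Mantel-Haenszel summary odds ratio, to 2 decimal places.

OR_MH = Σ(aᵢdᵢ/nᵢ) / Σ(bᵢcᵢ/nᵢ), where nᵢ is the stratum total.
Stratum 1 (2010–2014): n = 3005; a·d/n = 319·436/3005 = 46.2842; b·c/n = 2219·31/3005 = 22.8915
Stratum 2 (2015–2019): n = 3628; a·d/n = 128·1790/3628 = 63.1533; b·c/n = 119·1591/3628 = 52.1855
OR_MH = (46.2842 + 63.1533) / (22.8915 + 52.1855) = 109.4374 / 75.0770 = 1.45767

1.46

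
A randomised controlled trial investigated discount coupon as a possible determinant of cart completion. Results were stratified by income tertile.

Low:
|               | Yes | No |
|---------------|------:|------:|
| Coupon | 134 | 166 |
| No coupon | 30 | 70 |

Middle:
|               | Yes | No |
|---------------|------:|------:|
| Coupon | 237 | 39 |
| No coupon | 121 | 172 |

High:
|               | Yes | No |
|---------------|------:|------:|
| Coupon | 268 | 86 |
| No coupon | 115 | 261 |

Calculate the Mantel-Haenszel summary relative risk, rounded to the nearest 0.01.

RR_MH = Σ(aᵢ·n₀ᵢ/nᵢ) / Σ(cᵢ·n₁ᵢ/nᵢ), with n₁ᵢ = aᵢ+bᵢ (exposed), n₀ᵢ = cᵢ+dᵢ (unexposed), nᵢ = n₁ᵢ+n₀ᵢ.
Stratum 1 (Low): n₁ = 300, n₀ = 100, n = 400; a·n₀/n = 134·100/400 = 33.5000; c·n₁/n = 30·300/400 = 22.5000
Stratum 2 (Middle): n₁ = 276, n₀ = 293, n = 569; a·n₀/n = 237·293/569 = 122.0404; c·n₁/n = 121·276/569 = 58.6924
Stratum 3 (High): n₁ = 354, n₀ = 376, n = 730; a·n₀/n = 268·376/730 = 138.0384; c·n₁/n = 115·354/730 = 55.7671
RR_MH = (33.5000 + 122.0404 + 138.0384) / (22.5000 + 58.6924 + 55.7671) = 293.5788 / 136.9596 = 2.14354

2.14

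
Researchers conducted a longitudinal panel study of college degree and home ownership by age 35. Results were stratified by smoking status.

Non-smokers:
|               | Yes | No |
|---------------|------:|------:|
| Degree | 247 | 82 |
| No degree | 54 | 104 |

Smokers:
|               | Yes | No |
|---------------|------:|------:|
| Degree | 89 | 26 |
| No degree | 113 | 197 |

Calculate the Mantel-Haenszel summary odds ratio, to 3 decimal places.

OR_MH = Σ(aᵢdᵢ/nᵢ) / Σ(bᵢcᵢ/nᵢ), where nᵢ is the stratum total.
Stratum 1 (Non-smokers): n = 487; a·d/n = 247·104/487 = 52.7474; b·c/n = 82·54/487 = 9.0924
Stratum 2 (Smokers): n = 425; a·d/n = 89·197/425 = 41.2541; b·c/n = 26·113/425 = 6.9129
OR_MH = (52.7474 + 41.2541) / (9.0924 + 6.9129) = 94.0016 / 16.0053 = 5.87314

5.873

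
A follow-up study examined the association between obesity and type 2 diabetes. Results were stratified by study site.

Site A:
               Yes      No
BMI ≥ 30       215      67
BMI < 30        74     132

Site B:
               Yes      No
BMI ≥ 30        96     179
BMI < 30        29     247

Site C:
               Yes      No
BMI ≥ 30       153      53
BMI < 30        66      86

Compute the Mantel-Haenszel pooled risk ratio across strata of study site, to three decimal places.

2.141

RR_MH = Σ(aᵢ·n₀ᵢ/nᵢ) / Σ(cᵢ·n₁ᵢ/nᵢ), with n₁ᵢ = aᵢ+bᵢ (exposed), n₀ᵢ = cᵢ+dᵢ (unexposed), nᵢ = n₁ᵢ+n₀ᵢ.
Stratum 1 (Site A): n₁ = 282, n₀ = 206, n = 488; a·n₀/n = 215·206/488 = 90.7582; c·n₁/n = 74·282/488 = 42.7623
Stratum 2 (Site B): n₁ = 275, n₀ = 276, n = 551; a·n₀/n = 96·276/551 = 48.0871; c·n₁/n = 29·275/551 = 14.4737
Stratum 3 (Site C): n₁ = 206, n₀ = 152, n = 358; a·n₀/n = 153·152/358 = 64.9609; c·n₁/n = 66·206/358 = 37.9777
RR_MH = (90.7582 + 48.0871 + 64.9609) / (42.7623 + 14.4737 + 37.9777) = 203.8062 / 95.2136 = 2.14051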